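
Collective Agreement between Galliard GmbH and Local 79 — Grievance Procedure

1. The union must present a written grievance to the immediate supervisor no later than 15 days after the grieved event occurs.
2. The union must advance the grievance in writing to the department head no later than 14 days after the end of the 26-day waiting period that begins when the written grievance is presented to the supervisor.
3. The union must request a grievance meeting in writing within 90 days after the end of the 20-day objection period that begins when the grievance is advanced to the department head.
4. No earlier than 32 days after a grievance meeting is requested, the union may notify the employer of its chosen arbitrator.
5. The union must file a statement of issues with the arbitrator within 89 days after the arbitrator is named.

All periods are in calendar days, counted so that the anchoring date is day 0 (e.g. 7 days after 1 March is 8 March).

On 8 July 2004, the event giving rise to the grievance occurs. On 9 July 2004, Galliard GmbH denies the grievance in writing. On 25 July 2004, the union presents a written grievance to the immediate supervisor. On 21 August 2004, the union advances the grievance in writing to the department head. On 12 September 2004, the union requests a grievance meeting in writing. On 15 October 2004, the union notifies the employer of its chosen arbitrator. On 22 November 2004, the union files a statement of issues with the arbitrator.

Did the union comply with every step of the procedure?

No

Step 1: 15 days after 8 July 2004 (when the grieved event occurs) is 23 July 2004; 25 July 2004 misses that deadline by 2 days.
Later steps need not be reached.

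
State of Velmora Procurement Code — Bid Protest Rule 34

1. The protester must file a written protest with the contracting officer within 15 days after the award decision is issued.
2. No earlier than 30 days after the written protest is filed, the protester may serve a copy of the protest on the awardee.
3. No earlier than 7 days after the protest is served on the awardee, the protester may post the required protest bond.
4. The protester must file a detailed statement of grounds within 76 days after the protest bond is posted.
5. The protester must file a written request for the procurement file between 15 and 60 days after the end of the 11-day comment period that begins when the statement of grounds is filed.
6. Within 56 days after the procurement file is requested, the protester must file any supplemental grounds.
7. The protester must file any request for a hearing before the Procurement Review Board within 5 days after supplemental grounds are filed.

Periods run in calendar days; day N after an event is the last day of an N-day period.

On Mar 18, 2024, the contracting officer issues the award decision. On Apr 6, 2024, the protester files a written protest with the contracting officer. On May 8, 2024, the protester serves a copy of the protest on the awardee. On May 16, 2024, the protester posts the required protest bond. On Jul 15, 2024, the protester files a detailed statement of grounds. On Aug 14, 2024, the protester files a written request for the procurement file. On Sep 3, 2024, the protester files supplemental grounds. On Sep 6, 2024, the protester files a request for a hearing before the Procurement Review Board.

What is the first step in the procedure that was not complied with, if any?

Step 1

Step 1 — counting 15 days from Mar 18, 2024 (when the award decision is issued) gives a deadline of Apr 2, 2024; Apr 6, 2024 misses that deadline by 4 days.
The procedure was therefore not followed at step 1.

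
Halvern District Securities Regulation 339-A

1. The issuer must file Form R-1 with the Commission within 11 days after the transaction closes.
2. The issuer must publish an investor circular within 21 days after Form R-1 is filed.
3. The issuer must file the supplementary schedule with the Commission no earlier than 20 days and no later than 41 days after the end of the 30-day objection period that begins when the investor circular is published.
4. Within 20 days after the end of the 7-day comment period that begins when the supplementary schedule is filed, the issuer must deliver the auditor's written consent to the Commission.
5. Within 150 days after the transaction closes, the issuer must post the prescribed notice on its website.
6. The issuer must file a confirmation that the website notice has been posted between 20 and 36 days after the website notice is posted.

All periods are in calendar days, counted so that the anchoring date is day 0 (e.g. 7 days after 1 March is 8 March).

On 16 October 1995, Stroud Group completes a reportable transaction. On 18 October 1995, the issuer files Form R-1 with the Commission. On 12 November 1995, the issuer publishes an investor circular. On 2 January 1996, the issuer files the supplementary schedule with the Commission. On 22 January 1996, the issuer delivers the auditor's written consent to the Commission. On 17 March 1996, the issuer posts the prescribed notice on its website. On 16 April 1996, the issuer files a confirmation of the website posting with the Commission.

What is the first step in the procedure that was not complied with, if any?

(1) due by 16 October 1995 + 11 days = 27 October 1995; 18 October 1995 is within that limit.
(2) due by 18 October 1995 + 21 days = 8 November 1995; 12 November 1995 misses that deadline by 4 days.

Step 2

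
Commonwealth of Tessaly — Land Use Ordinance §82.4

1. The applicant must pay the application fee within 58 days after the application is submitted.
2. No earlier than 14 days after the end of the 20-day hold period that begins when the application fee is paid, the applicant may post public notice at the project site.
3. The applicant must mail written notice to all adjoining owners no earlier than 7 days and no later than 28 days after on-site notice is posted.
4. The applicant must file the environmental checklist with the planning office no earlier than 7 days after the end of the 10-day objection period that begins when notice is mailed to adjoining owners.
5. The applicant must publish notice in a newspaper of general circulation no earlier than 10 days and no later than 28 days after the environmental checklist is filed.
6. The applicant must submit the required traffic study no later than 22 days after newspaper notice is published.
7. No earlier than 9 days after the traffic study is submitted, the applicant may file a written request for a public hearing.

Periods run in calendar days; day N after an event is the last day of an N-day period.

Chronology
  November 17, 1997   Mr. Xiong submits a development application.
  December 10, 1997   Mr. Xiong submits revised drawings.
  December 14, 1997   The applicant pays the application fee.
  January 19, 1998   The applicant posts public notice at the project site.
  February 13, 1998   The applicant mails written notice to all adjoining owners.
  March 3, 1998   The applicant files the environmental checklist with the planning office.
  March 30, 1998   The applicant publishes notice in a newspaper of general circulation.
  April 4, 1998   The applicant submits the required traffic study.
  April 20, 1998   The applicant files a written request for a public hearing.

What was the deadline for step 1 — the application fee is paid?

Step 1 runs from November 17, 1997, when the application is submitted. 58 days after November 17, 1997 is January 14, 1998.

January 14, 1998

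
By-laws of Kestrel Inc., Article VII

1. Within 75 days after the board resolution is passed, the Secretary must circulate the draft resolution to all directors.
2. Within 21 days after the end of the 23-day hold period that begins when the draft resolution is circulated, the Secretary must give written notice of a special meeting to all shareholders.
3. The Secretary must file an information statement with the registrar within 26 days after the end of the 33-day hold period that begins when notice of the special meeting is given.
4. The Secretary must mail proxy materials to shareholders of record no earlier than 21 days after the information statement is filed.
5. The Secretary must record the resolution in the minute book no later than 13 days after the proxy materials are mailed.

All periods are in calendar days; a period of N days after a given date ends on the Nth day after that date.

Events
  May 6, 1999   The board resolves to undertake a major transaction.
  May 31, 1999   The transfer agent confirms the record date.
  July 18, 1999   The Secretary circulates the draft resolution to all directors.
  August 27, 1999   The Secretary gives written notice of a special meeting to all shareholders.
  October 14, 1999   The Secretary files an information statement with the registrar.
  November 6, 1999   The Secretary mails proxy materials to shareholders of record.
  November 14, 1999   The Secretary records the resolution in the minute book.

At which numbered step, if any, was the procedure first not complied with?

(1) due by May 6, 1999 + 75 days = July 20, 1999; completed July 18, 1999, before the deadline.
(2) due by August 10, 1999 + 21 days = August 31, 1999; completed August 27, 1999, before the deadline.
(3) due by September 29, 1999 + 26 days = October 25, 1999; completed October 14, 1999, before the deadline.
(4) permitted from October 14, 1999 + 21 days = November 4, 1999 onward; done November 6, 1999, after the minimum wait.
(5) due by November 6, 1999 + 13 days = November 19, 1999; done November 14, 1999 — timely.

None — every step was satisfied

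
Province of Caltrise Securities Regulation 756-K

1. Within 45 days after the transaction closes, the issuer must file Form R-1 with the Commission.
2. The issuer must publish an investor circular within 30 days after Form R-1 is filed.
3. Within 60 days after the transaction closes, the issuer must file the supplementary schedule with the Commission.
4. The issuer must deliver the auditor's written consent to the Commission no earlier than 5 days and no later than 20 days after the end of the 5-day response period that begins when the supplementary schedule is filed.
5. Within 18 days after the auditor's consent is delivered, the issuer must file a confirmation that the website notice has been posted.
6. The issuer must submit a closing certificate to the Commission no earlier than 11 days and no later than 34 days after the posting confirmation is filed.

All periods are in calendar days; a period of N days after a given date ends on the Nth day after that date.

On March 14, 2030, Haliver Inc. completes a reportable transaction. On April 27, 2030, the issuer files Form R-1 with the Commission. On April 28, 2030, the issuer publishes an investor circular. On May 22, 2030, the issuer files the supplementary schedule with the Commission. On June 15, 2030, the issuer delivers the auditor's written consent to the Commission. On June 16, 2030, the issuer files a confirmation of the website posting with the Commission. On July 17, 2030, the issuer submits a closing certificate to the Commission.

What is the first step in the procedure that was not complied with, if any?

Step 3

Step 1: 45 days after March 14, 2030 (when the transaction closes) is April 28, 2030; done April 27, 2030 — timely.
Step 2: 30 days after April 27, 2030 (when Form R-1 is filed) is May 27, 2030; done April 28, 2030 — timely.
Step 3: 60 days after March 14, 2030 (when the transaction closes) is May 13, 2030; May 22, 2030 misses that deadline by 9 days.
The procedure was therefore not followed at step 3.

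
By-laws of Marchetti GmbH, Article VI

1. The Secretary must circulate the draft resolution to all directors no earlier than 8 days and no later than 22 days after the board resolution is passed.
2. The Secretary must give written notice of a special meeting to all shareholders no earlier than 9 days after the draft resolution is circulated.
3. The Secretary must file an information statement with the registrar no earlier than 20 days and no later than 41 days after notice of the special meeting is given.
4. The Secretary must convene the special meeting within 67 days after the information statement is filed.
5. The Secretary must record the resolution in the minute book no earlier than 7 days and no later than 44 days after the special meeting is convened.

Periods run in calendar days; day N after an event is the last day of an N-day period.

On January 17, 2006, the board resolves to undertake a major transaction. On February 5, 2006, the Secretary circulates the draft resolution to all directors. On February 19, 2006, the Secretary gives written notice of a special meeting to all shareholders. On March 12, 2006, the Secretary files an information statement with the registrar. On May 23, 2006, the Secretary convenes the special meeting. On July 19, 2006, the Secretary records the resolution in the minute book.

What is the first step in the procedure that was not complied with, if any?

(1) the permitted window runs from January 17, 2006 + 8 = January 25, 2006 to January 17, 2006 + 22 = February 8, 2006; February 5, 2006 falls inside that range.
(2) permitted from February 5, 2006 + 9 days = February 14, 2006 onward; done February 19, 2006 — permitted.
(3) the permitted window runs from February 19, 2006 + 20 = March 11, 2006 to February 19, 2006 + 41 = April 1, 2006; March 12, 2006 falls inside that range.
(4) due by March 12, 2006 + 67 days = May 18, 2006; done May 23, 2006 — 5 days late.
Later steps need not be reached.

Step 4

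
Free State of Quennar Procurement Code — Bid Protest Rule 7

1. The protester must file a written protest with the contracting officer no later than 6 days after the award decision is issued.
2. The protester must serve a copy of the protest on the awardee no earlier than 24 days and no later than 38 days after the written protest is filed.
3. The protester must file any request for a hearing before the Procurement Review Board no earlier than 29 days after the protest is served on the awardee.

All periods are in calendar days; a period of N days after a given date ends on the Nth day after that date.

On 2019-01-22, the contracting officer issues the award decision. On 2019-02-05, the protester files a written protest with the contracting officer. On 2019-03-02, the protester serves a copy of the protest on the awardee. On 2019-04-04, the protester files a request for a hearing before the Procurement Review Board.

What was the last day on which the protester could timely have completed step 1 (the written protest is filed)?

2019-01-28

Step 1 runs from 2019-01-22, when the award decision is issued. 6 days after 2019-01-22 is 2019-01-28.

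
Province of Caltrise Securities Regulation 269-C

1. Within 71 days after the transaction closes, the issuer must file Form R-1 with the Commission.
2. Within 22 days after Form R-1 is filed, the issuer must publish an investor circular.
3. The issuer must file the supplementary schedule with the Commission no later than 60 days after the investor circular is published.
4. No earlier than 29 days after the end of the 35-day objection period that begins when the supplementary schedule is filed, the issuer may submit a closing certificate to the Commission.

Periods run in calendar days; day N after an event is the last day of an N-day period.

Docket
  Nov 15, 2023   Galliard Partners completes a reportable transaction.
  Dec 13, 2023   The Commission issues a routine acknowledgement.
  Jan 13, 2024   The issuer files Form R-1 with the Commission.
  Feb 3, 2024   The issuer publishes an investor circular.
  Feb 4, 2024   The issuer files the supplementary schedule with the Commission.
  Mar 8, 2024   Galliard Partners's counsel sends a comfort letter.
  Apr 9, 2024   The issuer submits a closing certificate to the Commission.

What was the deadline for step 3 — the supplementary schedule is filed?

Apr 3, 2024

Step 3 runs from Feb 3, 2024, when the investor circular is published. 60 days after Feb 3, 2024 is Apr 3, 2024.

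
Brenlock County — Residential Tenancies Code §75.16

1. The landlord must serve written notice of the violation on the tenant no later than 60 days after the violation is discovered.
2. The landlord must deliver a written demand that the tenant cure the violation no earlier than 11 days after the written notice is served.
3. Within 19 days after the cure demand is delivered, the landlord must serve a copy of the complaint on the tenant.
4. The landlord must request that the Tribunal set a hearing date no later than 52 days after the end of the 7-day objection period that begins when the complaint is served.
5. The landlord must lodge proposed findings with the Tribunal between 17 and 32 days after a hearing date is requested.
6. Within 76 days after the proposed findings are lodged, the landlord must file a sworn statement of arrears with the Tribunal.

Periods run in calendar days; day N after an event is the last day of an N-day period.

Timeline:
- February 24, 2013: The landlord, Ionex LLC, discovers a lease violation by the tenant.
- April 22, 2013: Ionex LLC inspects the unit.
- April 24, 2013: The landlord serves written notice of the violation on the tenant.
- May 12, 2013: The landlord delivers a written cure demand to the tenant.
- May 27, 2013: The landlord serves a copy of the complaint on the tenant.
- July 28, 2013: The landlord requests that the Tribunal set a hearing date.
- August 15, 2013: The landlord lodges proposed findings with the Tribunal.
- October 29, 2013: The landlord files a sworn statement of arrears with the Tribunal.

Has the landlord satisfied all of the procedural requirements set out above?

Step 1: 60 days after February 24, 2013 (when the violation is discovered) is April 25, 2013; completed April 24, 2013, before the deadline.
Step 2: the earliest permitted date is 11 days after April 24, 2013 (when the written notice is served), i.e. May 5, 2013; done May 12, 2013 — permitted.
Step 3: 19 days after May 12, 2013 (when the cure demand is delivered) is May 31, 2013; completed May 27, 2013, before the deadline.
Step 4: 52 days after June 3, 2013 (end of the 7-day objection period, which began when the complaint is served on May 27, 2013) is July 25, 2013; not done until July 28, 2013, 3 days after the deadline.

No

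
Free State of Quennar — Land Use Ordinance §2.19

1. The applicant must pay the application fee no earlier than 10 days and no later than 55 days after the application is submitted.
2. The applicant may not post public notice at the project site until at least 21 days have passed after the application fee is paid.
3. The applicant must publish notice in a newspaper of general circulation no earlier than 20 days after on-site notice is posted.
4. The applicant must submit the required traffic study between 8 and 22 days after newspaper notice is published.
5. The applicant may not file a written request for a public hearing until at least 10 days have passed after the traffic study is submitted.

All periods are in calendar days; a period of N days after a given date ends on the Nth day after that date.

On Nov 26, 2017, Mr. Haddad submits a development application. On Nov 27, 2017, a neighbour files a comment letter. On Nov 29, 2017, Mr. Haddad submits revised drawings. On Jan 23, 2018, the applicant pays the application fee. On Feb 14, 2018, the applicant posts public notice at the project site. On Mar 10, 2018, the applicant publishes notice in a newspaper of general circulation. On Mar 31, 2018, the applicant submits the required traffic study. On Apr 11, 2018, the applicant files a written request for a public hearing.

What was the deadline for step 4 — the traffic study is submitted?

Step 4 runs from Mar 10, 2018, when newspaper notice is published. The window is 8–22 days after Mar 10, 2018; it closes on Apr 1, 2018.

Apr 1, 2018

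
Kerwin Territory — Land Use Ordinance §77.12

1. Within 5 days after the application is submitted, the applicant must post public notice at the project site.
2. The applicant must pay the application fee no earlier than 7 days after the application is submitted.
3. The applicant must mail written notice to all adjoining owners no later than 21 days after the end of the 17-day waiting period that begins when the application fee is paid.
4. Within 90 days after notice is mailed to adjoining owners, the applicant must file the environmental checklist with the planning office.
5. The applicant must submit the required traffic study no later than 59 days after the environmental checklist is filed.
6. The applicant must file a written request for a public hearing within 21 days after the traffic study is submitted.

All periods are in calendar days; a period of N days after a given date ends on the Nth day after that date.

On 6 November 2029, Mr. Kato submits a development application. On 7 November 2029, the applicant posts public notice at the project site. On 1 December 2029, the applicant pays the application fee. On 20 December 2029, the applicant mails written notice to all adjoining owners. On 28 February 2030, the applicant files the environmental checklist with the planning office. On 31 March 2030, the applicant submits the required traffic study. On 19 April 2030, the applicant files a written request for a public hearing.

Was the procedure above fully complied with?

Yes

Step 1: 5 days after 6 November 2029 (when the application is submitted) is 11 November 2029; done 7 November 2029 — timely.
Step 2: the earliest permitted date is 7 days after 6 November 2029 (when the application is submitted), i.e. 13 November 2029; done 1 December 2029 — permitted.
Step 3: 21 days after 18 December 2029 (end of the 17-day waiting period, which began when the application fee is paid on 1 December 2029) is 8 January 2030; 20 December 2029 is within that limit.
Step 4: 90 days after 20 December 2029 (when notice is mailed to adjoining owners) is 20 March 2030; completed 28 February 2030, before the deadline.
Step 5: 59 days after 28 February 2030 (when the environmental checklist is filed) is 28 April 2030; done 31 March 2030 — timely.
Step 6: 21 days after 31 March 2030 (when the traffic study is submitted) is 21 April 2030; done 19 April 2030 — timely.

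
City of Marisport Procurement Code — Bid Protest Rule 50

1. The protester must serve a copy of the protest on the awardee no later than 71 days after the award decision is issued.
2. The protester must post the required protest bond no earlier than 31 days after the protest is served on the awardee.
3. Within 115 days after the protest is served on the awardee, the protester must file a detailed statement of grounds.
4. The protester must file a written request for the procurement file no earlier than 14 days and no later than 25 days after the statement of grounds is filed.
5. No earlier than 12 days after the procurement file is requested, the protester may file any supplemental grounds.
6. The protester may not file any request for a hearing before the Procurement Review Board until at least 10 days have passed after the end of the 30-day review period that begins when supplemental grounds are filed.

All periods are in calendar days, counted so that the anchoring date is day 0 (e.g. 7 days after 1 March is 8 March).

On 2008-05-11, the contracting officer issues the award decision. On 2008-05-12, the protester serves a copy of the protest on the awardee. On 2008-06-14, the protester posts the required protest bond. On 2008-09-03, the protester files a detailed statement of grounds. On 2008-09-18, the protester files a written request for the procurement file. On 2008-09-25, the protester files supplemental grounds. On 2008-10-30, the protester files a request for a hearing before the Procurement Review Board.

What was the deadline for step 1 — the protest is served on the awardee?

2008-07-21

Step 1 runs from 2008-05-11, when the award decision is issued. 71 days after 2008-05-11 is 2008-07-21.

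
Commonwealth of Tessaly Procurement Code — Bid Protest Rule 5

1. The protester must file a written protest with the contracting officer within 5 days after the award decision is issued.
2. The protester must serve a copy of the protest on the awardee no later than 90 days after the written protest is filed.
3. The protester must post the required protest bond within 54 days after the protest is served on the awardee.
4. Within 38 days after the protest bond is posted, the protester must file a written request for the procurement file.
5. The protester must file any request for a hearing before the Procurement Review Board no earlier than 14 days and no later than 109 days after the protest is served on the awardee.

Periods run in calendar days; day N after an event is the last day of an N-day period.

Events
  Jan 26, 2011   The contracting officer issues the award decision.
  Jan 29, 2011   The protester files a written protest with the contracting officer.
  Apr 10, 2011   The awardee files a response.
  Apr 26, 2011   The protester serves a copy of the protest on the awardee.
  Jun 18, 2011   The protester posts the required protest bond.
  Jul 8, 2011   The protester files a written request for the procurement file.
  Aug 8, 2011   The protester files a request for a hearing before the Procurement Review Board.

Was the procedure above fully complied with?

Yes

(1) due by Jan 26, 2011 + 5 days = Jan 31, 2011; done Jan 29, 2011 — timely.
(2) due by Jan 29, 2011 + 90 days = Apr 29, 2011; done Apr 26, 2011 — timely.
(3) due by Apr 26, 2011 + 54 days = Jun 19, 2011; completed Jun 18, 2011, before the deadline.
(4) due by Jun 18, 2011 + 38 days = Jul 26, 2011; completed Jul 8, 2011, before the deadline.
(5) the permitted window runs from Apr 26, 2011 + 14 = May 10, 2011 to Apr 26, 2011 + 109 = Aug 13, 2011; done Aug 8, 2011 — within the window.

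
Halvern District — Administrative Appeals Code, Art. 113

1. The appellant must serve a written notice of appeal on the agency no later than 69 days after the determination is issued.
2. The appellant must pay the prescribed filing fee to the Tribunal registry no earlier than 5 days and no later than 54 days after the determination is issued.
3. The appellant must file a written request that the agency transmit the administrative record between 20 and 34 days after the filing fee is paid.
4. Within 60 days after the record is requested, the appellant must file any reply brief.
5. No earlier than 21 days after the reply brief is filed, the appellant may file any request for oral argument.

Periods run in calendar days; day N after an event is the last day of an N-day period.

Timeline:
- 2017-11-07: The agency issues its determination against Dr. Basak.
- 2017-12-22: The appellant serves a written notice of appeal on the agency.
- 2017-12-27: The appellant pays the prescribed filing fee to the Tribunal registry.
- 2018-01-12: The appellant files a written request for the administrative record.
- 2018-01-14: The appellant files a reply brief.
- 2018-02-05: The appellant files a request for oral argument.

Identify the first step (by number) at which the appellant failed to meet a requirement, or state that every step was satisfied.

Step 3

(1) due by 2017-11-07 + 69 days = 2018-01-15; completed 2017-12-22, before the deadline.
(2) the permitted window runs from 2017-11-07 + 5 = 2017-11-12 to 2017-11-07 + 54 = 2017-12-31; done 2017-12-27 — within the window.
(3) the permitted window runs from 2017-12-27 + 20 = 2018-01-16 to 2017-12-27 + 34 = 2018-01-30; 2018-01-12 is 4 days too early.
Later steps need not be reached.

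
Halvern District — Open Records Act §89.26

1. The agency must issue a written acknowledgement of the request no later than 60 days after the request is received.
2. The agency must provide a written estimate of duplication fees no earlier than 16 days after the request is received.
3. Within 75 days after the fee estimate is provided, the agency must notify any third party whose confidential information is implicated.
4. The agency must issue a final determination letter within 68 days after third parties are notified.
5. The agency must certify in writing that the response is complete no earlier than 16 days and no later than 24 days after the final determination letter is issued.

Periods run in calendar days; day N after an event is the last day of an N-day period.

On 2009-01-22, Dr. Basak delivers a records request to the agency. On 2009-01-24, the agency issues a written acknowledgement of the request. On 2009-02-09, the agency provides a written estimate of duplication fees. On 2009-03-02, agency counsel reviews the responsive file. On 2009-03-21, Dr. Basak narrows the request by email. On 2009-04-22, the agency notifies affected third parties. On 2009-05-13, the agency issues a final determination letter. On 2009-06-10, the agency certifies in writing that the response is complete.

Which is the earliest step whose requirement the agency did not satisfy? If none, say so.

(1) due by 2009-01-22 + 60 days = 2009-03-23; 2009-01-24 is within that limit.
(2) permitted from 2009-01-22 + 16 days = 2009-02-07 onward; done 2009-02-09 — permitted.
(3) due by 2009-02-09 + 75 days = 2009-04-25; 2009-04-22 is within that limit.
(4) due by 2009-04-22 + 68 days = 2009-06-29; 2009-05-13 is within that limit.
(5) the permitted window runs from 2009-05-13 + 16 = 2009-05-29 to 2009-05-13 + 24 = 2009-06-06; 2009-06-10 is 4 days past the end of the window.

Step 5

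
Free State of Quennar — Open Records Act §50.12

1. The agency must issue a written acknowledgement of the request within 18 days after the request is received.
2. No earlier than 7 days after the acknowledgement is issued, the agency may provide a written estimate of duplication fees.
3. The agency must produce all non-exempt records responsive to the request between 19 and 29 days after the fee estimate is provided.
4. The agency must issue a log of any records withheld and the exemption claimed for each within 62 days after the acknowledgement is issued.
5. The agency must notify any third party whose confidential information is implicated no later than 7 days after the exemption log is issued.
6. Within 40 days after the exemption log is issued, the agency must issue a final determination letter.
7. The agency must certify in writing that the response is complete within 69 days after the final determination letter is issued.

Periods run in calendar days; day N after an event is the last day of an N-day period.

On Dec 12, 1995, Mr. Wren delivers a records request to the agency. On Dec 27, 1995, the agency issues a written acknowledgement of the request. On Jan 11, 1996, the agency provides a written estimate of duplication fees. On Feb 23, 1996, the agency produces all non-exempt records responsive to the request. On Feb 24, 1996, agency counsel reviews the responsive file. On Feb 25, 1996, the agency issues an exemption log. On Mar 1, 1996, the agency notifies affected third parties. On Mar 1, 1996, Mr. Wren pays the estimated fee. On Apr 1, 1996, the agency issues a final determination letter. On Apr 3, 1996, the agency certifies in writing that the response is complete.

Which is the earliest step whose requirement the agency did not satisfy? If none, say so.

Step 3

(1) due by Dec 12, 1995 + 18 days = Dec 30, 1995; completed Dec 27, 1995, before the deadline.
(2) permitted from Dec 27, 1995 + 7 days = Jan 3, 1996 onward; Jan 11, 1996 is on or after that date.
(3) the permitted window runs from Jan 11, 1996 + 19 = Jan 30, 1996 to Jan 11, 1996 + 29 = Feb 9, 1996; done Feb 23, 1996 — 14 days after the window closed.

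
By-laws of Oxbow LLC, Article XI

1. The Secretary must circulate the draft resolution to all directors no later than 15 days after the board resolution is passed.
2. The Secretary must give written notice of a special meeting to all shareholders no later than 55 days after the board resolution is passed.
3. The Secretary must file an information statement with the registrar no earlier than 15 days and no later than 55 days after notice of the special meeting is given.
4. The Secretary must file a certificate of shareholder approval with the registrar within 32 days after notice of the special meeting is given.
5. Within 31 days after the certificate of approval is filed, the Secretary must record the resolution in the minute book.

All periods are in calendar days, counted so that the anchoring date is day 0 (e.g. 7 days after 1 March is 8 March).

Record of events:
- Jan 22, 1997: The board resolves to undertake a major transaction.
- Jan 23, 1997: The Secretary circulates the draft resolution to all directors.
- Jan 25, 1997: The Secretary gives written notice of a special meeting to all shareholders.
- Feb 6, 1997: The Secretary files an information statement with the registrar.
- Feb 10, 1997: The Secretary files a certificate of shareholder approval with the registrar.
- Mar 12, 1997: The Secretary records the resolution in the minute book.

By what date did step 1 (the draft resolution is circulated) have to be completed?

Feb 6, 1997

Step 1 runs from Jan 22, 1997, when the board resolution is passed. 15 days after Jan 22, 1997 is Feb 6, 1997.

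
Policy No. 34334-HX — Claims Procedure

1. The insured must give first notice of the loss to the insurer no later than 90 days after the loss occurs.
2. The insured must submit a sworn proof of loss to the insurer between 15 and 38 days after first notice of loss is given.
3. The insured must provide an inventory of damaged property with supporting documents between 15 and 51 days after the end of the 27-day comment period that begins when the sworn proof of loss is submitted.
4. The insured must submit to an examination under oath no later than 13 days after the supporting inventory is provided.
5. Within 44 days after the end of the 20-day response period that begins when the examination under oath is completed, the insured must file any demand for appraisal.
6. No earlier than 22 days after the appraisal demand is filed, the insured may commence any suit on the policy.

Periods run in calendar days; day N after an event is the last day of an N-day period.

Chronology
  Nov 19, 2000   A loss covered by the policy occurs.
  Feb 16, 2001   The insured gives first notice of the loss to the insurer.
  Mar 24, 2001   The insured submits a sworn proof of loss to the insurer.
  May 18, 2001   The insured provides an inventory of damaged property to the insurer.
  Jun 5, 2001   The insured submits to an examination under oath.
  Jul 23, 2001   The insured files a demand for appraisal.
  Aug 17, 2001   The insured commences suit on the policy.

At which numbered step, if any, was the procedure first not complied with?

Step 4

Step 1: 90 days after Nov 19, 2000 (when the loss occurs) is Feb 17, 2001; completed Feb 16, 2001, before the deadline.
Step 2: the window is 15–38 days after Feb 16, 2001 (when first notice of loss is given), so Mar 3, 2001 through Mar 26, 2001; done Mar 24, 2001, which is between those dates.
Step 3: the window is 15–51 days after Apr 20, 2001 (end of the 27-day comment period, which began when the sworn proof of loss is submitted on Mar 24, 2001), so May 5, 2001 through Jun 10, 2001; done May 18, 2001 — within the window.
Step 4: 13 days after May 18, 2001 (when the supporting inventory is provided) is May 31, 2001; done Jun 5, 2001 — 5 days late.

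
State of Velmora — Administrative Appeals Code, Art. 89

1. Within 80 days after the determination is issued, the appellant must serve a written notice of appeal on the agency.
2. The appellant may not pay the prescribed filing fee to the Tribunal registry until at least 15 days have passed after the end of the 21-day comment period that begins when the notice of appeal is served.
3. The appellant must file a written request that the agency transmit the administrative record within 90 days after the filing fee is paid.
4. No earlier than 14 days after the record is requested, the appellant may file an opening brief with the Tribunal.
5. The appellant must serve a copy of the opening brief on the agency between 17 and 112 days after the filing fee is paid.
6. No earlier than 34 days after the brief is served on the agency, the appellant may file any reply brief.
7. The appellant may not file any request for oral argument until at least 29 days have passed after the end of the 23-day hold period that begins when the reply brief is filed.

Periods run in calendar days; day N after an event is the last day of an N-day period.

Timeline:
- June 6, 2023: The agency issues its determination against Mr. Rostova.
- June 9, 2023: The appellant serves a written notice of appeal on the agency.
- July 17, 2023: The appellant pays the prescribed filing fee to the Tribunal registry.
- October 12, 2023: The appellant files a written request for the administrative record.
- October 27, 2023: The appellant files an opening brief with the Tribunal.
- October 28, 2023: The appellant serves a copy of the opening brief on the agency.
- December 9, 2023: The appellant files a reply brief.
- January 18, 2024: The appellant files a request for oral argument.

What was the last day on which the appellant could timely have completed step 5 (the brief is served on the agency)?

November 6, 2023

Step 5 runs from July 17, 2023, when the filing fee is paid. The window is 17–112 days after July 17, 2023; it closes on November 6, 2023.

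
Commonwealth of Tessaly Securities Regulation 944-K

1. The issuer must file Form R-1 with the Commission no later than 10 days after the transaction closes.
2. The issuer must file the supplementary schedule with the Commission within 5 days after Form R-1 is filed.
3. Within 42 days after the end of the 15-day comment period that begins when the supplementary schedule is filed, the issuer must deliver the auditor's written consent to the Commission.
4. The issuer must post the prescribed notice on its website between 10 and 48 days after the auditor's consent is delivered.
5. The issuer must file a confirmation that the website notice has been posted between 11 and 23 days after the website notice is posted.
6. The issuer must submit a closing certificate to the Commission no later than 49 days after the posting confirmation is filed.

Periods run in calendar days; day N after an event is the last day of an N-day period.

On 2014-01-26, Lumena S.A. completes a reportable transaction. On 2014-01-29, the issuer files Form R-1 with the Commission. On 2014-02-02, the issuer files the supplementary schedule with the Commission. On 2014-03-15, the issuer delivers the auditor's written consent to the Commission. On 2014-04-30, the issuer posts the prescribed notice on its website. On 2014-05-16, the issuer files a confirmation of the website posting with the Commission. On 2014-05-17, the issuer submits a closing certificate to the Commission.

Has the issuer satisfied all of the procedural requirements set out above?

Yes

Step 1: 10 days after 2014-01-26 (when the transaction closes) is 2014-02-05; completed 2014-01-29, before the deadline.
Step 2: 5 days after 2014-01-29 (when Form R-1 is filed) is 2014-02-03; done 2014-02-02 — timely.
Step 3: 42 days after 2014-02-17 (end of the 15-day comment period, which began when the supplementary schedule is filed on 2014-02-02) is 2014-03-31; done 2014-03-15 — timely.
Step 4: the window is 10–48 days after 2014-03-15 (when the auditor's consent is delivered), so 2014-03-25 through 2014-05-02; done 2014-04-30 — within the window.
Step 5: the window is 11–23 days after 2014-04-30 (when the website notice is posted), so 2014-05-11 through 2014-05-23; done 2014-05-16 — within the window.
Step 6: 49 days after 2014-05-16 (when the posting confirmation is filed) is 2014-07-04; done 2014-05-17 — timely.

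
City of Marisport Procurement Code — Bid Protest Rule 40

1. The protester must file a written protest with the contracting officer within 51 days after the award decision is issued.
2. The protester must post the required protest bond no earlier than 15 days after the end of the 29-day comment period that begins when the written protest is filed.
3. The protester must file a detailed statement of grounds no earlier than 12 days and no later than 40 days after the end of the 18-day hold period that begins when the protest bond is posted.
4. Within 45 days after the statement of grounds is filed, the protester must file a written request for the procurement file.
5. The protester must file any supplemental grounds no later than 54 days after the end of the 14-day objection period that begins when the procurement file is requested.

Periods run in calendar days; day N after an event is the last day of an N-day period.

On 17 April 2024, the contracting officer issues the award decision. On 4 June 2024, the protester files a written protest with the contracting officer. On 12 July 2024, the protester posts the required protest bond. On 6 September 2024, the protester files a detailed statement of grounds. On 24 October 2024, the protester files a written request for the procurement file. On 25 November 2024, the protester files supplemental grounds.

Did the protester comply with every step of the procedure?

No

Step 1: 51 days after 17 April 2024 (when the award decision is issued) is 7 June 2024; done 4 June 2024 — timely.
Step 2: the earliest permitted date is 15 days after 3 July 2024 (end of the 29-day comment period, which began when the written protest is filed on 4 June 2024), i.e. 18 July 2024; done 12 July 2024 — 6 days too early.
That is the first point of non-compliance.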